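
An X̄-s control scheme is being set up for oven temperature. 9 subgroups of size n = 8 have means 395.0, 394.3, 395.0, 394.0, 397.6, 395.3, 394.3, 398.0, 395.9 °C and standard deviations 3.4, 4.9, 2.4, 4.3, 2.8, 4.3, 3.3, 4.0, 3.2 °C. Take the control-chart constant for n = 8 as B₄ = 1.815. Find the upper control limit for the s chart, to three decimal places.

6.574

s̄ = (3.4 + 4.9 + 2.4 + 4.3 + 2.8 + 4.3 + 3.3 + 4.0 + 3.2) / 9 = 3.6222
UCL_s = B₄·s̄ = 1.815 × 3.6222 = 6.5743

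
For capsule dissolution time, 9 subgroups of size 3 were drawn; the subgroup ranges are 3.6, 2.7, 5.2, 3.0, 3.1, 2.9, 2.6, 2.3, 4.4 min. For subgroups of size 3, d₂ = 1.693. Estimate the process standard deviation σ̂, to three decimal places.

R̄ = (3.6 + 2.7 + 5.2 + 3.0 + 3.1 + 2.9 + 2.6 + 2.3 + 4.4) / 9 = 3.3111
σ̂ = R̄ / d₂ = 3.3111 / 1.693 = 1.9558

1.956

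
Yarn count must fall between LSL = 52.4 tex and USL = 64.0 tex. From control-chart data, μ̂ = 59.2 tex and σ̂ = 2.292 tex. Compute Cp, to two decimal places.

0.84

Cp = (USL − LSL) / (6σ̂) = (64.0 − 52.4) / (6 × 2.292) = 11.6000 / 13.7520 = 0.8435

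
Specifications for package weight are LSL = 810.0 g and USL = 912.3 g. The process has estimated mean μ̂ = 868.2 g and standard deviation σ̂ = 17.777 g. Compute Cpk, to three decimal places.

Cpu = (USL − μ̂) / (3σ̂) = (912.3 − 868.2) / (3 × 17.777) = 0.8269; Cpl = (μ̂ − LSL) / (3σ̂) = (868.2 − 810.0) / (3 × 17.777) = 1.0913; Cpk = min(Cpu, Cpl) = 0.8269

0.827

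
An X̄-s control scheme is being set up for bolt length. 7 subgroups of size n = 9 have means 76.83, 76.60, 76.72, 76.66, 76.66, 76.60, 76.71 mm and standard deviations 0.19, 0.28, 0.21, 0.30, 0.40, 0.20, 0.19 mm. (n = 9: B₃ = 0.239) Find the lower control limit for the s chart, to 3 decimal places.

s̄ = (0.19 + 0.28 + 0.21 + 0.30 + 0.40 + 0.20 + 0.19) / 7 = 0.2529
LCL_s = B₃·s̄ = 0.239 × 0.2529 = 0.0604

0.060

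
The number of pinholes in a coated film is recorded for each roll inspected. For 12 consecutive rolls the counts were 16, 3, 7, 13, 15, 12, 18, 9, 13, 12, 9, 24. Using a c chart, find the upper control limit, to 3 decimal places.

c̄ = (16 + 3 + 7 + 13 + 15 + 12 + 18 + 9 + 13 + 12 + 9 + 24) / 12 = 151 / 12 = 12.5833
UCL = c̄ + 3√c̄ = 12.5833 + 3 × √12.5833 = 12.5833 + 3 × 3.5473 = 23.2252

23.225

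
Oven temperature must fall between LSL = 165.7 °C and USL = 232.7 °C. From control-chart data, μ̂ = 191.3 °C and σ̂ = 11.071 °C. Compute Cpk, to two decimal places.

Cpu = (USL − μ̂) / (3σ̂) = (232.7 − 191.3) / (3 × 11.071) = 1.2465; Cpl = (μ̂ − LSL) / (3σ̂) = (191.3 − 165.7) / (3 × 11.071) = 0.7708; Cpk = min(Cpu, Cpl) = 0.7708

0.77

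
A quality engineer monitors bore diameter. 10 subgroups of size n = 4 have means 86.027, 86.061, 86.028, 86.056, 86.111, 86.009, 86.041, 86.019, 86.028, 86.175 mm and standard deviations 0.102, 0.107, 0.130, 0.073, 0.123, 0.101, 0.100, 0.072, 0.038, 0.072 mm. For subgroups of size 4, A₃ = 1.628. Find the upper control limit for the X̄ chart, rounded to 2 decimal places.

86.20

X̄̄ = (86.027 + 86.061 + 86.028 + 86.056 + 86.111 + 86.009 + 86.041 + 86.019 + 86.028 + 86.175) / 10 = 86.0555
s̄ = (0.102 + 0.107 + 0.130 + 0.073 + 0.123 + 0.101 + 0.100 + 0.072 + 0.038 + 0.072) / 10 = 0.0918
UCL = X̄̄ + A₃·s̄ = 86.0555 + 1.628 × 0.0918 = 86.2050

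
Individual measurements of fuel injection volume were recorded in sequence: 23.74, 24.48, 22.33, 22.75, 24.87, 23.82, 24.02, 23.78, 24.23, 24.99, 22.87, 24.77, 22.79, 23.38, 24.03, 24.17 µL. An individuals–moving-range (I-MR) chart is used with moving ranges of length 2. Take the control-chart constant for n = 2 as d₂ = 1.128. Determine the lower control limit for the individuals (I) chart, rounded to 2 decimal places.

X̄ = (23.74 + 24.48 + 22.33 + 22.75 + 24.87 + 23.82 + 24.02 + 23.78 + 24.23 + 24.99 + 22.87 + 24.77 + 22.79 + 23.38 + 24.03 + 24.17) / 16 = 23.8137
Moving ranges: 0.74, 2.15, 0.42, 2.12, 1.05, 0.20, 0.24, 0.45, 0.76, 2.12, 1.90, 1.98, 0.59, 0.65, 0.14; M̄R̄ = 15.5100 / 15 = 1.0340
LCL = X̄ − 3·M̄R̄/d₂ = 23.8137 − 3 × 1.0340 / 1.128 = 21.0637

21.06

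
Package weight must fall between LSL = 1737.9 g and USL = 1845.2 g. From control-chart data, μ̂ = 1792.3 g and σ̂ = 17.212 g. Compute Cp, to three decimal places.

1.039

Cp = (USL − LSL) / (6σ̂) = (1845.2 − 1737.9) / (6 × 17.212) = 107.3000 / 103.2720 = 1.0390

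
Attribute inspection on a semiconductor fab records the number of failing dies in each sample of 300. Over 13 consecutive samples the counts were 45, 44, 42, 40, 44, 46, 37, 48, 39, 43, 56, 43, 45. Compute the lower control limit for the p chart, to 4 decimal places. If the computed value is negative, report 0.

0.0854

p̄ = Σdᵢ / (k·n) = 572 / (13 × 300) = 0.14667
LCL = p̄ − 3·√(p̄(1−p̄)/n) = 0.14667 − 3 × 0.02043 = 0.08539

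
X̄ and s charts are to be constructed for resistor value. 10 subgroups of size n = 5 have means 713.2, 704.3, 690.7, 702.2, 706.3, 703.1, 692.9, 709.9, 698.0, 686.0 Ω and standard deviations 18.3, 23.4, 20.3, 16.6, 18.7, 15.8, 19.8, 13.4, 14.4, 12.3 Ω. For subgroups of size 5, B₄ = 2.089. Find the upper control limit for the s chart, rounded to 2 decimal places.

s̄ = (18.3 + 23.4 + 20.3 + 16.6 + 18.7 + 15.8 + 19.8 + 13.4 + 14.4 + 12.3) / 10 = 17.3000
UCL_s = B₄·s̄ = 2.089 × 17.3000 = 36.1397

36.14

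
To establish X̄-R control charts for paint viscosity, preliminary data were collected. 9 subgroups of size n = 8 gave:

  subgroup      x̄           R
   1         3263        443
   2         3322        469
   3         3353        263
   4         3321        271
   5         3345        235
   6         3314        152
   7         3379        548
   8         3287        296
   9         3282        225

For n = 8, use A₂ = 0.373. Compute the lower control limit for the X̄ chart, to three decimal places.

X̄̄ = (3263 + 3322 + 3353 + 3321 + 3345 + 3314 + 3379 + 3287 + 3282) / 9 = 29866.0000 / 9 = 3318.4444
R̄ = (443 + 469 + 263 + 271 + 235 + 152 + 548 + 296 + 225) / 9 = 2902.0000 / 9 = 322.4444
LCL = X̄̄ − A₂·R̄ = 3318.4444 − 0.373 × 322.4444 = 3198.1727

3198.173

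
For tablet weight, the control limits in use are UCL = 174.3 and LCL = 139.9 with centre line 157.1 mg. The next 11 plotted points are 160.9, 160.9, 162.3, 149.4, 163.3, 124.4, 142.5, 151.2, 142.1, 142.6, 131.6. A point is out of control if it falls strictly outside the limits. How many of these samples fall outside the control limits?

2

Compare each point to [139.9, 174.3]: sample 6 = 124.4 < LCL; sample 11 = 131.6 < LCL.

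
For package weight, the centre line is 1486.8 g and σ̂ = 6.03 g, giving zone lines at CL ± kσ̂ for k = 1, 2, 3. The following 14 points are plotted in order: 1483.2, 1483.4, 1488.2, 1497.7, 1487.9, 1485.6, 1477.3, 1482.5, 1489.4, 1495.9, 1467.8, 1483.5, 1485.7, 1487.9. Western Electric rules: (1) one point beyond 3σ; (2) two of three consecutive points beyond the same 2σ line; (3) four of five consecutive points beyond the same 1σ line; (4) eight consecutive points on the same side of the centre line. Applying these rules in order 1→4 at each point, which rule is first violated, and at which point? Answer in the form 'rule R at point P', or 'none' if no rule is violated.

rule 1 at point 11

Zone of each point (C = within 1σ̂, B = 1σ̂–2σ̂, A = 2σ̂–3σ̂, * = beyond 3σ̂; sign = side of CL): 1:-C, 2:-C, 3:+C, 4:+B, 5:+C, 6:-C, 7:-B, 8:-C, 9:+C, 10:+B, 11:-*, 12:-C, 13:-C, 14:+C
Rule 1 (one point beyond the 3σ limits) is satisfied at point 11.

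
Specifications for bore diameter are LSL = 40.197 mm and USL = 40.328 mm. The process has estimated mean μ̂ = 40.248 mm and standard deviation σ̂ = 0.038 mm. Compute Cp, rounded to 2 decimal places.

0.57

Cp = (USL − LSL) / (6σ̂) = (40.328 − 40.197) / (6 × 0.038) = 0.1310 / 0.2280 = 0.5746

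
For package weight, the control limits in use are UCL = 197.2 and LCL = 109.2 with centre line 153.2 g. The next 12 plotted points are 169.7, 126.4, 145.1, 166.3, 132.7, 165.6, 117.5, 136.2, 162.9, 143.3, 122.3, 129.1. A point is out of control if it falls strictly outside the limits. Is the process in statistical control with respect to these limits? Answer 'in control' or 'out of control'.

in control

All 12 points lie within [109.2, 197.2].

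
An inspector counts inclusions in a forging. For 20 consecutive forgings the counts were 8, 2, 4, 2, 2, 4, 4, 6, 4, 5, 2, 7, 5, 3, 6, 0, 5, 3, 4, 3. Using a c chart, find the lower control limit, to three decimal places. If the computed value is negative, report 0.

c̄ = (8 + 2 + 4 + 2 + 2 + 4 + 4 + 6 + 4 + 5 + 2 + 7 + 5 + 3 + 6 + 0 + 5 + 3 + 4 + 3) / 20 = 79 / 20 = 3.9500
LCL = c̄ − 3√c̄ = 3.9500 − 3 × 1.9875 = -2.0124 → 0 (cannot be negative)

0.000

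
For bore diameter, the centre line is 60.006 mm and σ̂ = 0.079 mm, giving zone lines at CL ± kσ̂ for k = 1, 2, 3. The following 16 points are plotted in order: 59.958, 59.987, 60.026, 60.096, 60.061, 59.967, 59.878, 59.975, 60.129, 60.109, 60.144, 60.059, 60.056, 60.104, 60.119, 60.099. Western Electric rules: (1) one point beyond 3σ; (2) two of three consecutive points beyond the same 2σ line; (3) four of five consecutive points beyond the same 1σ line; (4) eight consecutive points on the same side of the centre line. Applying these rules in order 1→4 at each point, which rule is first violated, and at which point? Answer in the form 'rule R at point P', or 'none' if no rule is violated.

rule 4 at point 16

Zone of each point (C = within 1σ̂, B = 1σ̂–2σ̂, A = 2σ̂–3σ̂, * = beyond 3σ̂; sign = side of CL): 1:-C, 2:-C, 3:+C, 4:+B, 5:+C, 6:-C, 7:-B, 8:-C, 9:+B, 10:+B, 11:+B, 12:+C, 13:+C, 14:+B, 15:+B, 16:+B
Rule 4 (eight consecutive points on the same side of the centre line) is satisfied at point 16.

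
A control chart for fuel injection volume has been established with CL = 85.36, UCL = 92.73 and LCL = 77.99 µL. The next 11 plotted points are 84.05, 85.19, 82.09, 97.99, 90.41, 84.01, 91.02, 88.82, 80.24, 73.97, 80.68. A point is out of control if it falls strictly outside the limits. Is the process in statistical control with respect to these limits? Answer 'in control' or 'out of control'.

out of control

Compare each point to [77.99, 92.73]: sample 4 = 97.99 > UCL; sample 10 = 73.97 < LCL.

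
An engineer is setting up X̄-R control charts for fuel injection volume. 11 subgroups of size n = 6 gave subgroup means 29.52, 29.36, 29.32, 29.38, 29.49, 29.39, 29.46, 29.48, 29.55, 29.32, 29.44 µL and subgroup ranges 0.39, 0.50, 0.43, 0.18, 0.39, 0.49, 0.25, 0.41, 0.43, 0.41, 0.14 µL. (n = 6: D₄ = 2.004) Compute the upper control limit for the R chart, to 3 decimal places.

R̄ = (0.39 + 0.50 + 0.43 + 0.18 + 0.39 + 0.49 + 0.25 + 0.41 + 0.43 + 0.41 + 0.14) / 11 = 4.0200 / 11 = 0.3655
UCL_R = D₄·R̄ = 2.004 × 0.3655 = 0.7324

0.732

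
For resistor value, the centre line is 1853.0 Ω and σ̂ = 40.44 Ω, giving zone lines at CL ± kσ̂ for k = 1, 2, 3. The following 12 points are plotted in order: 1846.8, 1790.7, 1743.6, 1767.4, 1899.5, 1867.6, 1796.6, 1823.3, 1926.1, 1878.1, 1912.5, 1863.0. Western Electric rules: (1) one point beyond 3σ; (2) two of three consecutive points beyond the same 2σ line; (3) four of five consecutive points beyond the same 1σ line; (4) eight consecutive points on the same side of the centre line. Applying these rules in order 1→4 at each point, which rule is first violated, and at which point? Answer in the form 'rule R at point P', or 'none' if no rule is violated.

rule 2 at point 4

Zone of each point (C = within 1σ̂, B = 1σ̂–2σ̂, A = 2σ̂–3σ̂, * = beyond 3σ̂; sign = side of CL): 1:-C, 2:-B, 3:-A, 4:-A, 5:+B, 6:+C, 7:-B, 8:-C, 9:+B, 10:+C, 11:+B, 12:+C
Rule 2 (two of three consecutive points beyond the same 2σ limit) is satisfied at point 4.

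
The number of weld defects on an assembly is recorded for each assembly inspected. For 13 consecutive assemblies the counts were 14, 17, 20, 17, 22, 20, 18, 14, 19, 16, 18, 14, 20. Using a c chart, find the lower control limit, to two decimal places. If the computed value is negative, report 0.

5.02

c̄ = (14 + 17 + 20 + 17 + 22 + 20 + 18 + 14 + 19 + 16 + 18 + 14 + 20) / 13 = 229 / 13 = 17.6154
LCL = c̄ − 3√c̄ = 17.6154 − 3 × 4.1971 = 5.0242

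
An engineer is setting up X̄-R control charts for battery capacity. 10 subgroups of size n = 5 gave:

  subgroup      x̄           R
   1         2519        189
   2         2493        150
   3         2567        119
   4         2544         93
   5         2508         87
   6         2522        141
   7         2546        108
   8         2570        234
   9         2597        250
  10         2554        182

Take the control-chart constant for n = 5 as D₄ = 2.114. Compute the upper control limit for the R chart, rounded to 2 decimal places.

328.30

R̄ = (189 + 150 + 119 + 93 + 87 + 141 + 108 + 234 + 250 + 182) / 10 = 1553.0000 / 10 = 155.3000
UCL_R = D₄·R̄ = 2.114 × 155.3000 = 328.3042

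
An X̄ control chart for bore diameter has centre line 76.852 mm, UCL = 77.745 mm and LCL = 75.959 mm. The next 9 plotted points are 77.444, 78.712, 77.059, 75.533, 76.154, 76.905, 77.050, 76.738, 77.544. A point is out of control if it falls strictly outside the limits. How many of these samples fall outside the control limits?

2

Compare each point to [75.959, 77.745]: sample 2 = 78.712 > UCL; sample 4 = 75.533 < LCL.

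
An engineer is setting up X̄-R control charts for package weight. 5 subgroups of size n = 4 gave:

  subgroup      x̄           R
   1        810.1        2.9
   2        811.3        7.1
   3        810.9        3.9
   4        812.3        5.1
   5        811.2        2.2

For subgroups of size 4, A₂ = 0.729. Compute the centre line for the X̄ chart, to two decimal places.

811.16

X̄̄ = (810.1 + 811.3 + 810.9 + 812.3 + 811.2) / 5 = 4055.8000 / 5 = 811.1600
CL = X̄̄ = 811.1600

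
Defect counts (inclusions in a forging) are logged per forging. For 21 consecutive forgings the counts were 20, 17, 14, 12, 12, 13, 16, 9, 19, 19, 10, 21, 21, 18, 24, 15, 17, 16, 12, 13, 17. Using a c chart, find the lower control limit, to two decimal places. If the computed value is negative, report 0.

c̄ = (20 + 17 + 14 + 12 + 12 + 13 + 16 + 9 + 19 + 19 + 10 + 21 + 21 + 18 + 24 + 15 + 17 + 16 + 12 + 13 + 17) / 21 = 335 / 21 = 15.9524
LCL = c̄ − 3√c̄ = 15.9524 − 3 × 3.9940 = 3.9703

3.97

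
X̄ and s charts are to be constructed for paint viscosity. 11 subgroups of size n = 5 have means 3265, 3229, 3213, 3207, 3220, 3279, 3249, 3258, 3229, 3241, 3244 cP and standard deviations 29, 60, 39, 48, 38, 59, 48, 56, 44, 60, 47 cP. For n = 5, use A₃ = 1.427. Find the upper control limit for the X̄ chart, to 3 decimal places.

X̄̄ = (3265 + 3229 + 3213 + 3207 + 3220 + 3279 + 3249 + 3258 + 3229 + 3241 + 3244) / 11 = 3239.4545
s̄ = (29 + 60 + 39 + 48 + 38 + 59 + 48 + 56 + 44 + 60 + 47) / 11 = 48.0000
UCL = X̄̄ + A₃·s̄ = 3239.4545 + 1.427 × 48.0000 = 3307.9505

3307.951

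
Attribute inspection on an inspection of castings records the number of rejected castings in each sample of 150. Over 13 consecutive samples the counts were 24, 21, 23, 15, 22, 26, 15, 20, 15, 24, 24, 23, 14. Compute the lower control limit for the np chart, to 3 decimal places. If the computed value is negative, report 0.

7.851

p̄ = Σdᵢ / (k·n) = 266 / (13 × 150) = 0.13641
LCL = np̄ − 3·√(np̄(1−p̄)) = 20.4615 − 3 × 4.2036 = 7.8507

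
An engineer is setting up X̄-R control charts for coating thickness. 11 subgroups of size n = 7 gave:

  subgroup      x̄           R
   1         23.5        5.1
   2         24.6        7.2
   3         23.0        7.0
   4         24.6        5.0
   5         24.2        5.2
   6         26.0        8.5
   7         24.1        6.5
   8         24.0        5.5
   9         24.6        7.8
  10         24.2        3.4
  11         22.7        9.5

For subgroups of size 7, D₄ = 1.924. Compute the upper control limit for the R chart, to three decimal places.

12.366

R̄ = (5.1 + 7.2 + 7.0 + 5.0 + 5.2 + 8.5 + 6.5 + 5.5 + 7.8 + 3.4 + 9.5) / 11 = 70.7000 / 11 = 6.4273
UCL_R = D₄·R̄ = 1.924 × 6.4273 = 12.3661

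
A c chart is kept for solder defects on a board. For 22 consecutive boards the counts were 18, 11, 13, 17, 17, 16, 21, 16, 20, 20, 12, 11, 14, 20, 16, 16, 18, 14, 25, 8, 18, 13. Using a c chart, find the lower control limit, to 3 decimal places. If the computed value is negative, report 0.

c̄ = (18 + 11 + 13 + 17 + 17 + 16 + 21 + 16 + 20 + 20 + 12 + 11 + 14 + 20 + 16 + 16 + 18 + 14 + 25 + 8 + 18 + 13) / 22 = 354 / 22 = 16.0909
LCL = c̄ − 3√c̄ = 16.0909 − 3 × 4.0113 = 4.0569

4.057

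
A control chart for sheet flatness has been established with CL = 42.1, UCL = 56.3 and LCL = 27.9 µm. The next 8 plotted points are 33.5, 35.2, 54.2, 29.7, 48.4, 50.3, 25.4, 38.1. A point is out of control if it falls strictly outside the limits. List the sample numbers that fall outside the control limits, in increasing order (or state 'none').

7

Compare each point to [27.9, 56.3]: sample 7 = 25.4 < LCL.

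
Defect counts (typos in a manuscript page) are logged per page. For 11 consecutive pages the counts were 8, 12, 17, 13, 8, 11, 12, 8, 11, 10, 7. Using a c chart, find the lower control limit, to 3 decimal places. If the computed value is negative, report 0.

0.852

c̄ = (8 + 12 + 17 + 13 + 8 + 11 + 12 + 8 + 11 + 10 + 7) / 11 = 117 / 11 = 10.6364
LCL = c̄ − 3√c̄ = 10.6364 − 3 × 3.2613 = 0.8523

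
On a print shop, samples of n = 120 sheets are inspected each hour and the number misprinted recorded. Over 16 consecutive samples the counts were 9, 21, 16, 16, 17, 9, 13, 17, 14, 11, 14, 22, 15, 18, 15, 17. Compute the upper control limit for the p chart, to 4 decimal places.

0.2183

p̄ = Σdᵢ / (k·n) = 244 / (16 × 120) = 0.12708
UCL = p̄ + 3·√(p̄(1−p̄)/n) = 0.12708 + 3 × √(0.12708×0.87292/120) = 0.12708 + 3 × 0.03040 = 0.21830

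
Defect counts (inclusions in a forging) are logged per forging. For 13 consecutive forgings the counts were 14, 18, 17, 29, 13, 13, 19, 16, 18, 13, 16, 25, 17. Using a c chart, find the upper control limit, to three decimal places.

30.102

c̄ = (14 + 18 + 17 + 29 + 13 + 13 + 19 + 16 + 18 + 13 + 16 + 25 + 17) / 13 = 228 / 13 = 17.5385
UCL = c̄ + 3√c̄ = 17.5385 + 3 × √17.5385 = 17.5385 + 3 × 4.1879 = 30.1021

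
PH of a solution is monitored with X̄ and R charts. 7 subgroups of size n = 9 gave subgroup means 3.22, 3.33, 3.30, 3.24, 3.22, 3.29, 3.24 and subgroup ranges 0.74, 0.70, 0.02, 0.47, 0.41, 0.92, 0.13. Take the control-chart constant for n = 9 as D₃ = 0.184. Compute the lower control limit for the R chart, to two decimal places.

0.09

R̄ = (0.74 + 0.70 + 0.02 + 0.47 + 0.41 + 0.92 + 0.13) / 7 = 3.3900 / 7 = 0.4843
LCL_R = D₃·R̄ = 0.184 × 0.4843 = 0.0891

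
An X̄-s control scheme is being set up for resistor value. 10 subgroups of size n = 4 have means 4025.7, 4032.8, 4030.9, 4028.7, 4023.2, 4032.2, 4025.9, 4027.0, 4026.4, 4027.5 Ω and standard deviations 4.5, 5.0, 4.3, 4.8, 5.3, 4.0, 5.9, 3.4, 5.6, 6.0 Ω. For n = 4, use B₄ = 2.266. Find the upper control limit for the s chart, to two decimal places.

s̄ = (4.5 + 5.0 + 4.3 + 4.8 + 5.3 + 4.0 + 5.9 + 3.4 + 5.6 + 6.0) / 10 = 4.8800
UCL_s = B₄·s̄ = 2.266 × 4.8800 = 11.0581

11.06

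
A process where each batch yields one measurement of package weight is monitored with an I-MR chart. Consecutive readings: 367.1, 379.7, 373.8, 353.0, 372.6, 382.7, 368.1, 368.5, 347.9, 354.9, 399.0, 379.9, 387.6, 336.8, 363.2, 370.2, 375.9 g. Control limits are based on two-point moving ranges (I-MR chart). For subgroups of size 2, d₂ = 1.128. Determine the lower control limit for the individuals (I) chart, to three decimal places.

X̄ = (367.1 + 379.7 + 373.8 + 353.0 + 372.6 + 382.7 + 368.1 + 368.5 + 347.9 + 354.9 + 399.0 + 379.9 + 387.6 + 336.8 + 363.2 + 370.2 + 375.9) / 17 = 369.4647
Moving ranges: 12.6, 5.9, 20.8, 19.6, 10.1, 14.6, 0.4, 20.6, 7.0, 44.1, 19.1, 7.7, 50.8, 26.4, 7.0, 5.7; M̄R̄ = 272.4000 / 16 = 17.0250
LCL = X̄ − 3·M̄R̄/d₂ = 369.4647 − 3 × 17.0250 / 1.128 = 324.1855

324.185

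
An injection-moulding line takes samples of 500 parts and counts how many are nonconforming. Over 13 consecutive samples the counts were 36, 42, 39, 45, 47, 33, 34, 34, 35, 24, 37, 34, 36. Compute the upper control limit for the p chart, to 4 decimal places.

p̄ = Σdᵢ / (k·n) = 476 / (13 × 500) = 0.07323
UCL = p̄ + 3·√(p̄(1−p̄)/n) = 0.07323 + 3 × √(0.07323×0.92677/500) = 0.07323 + 3 × 0.01165 = 0.10818

0.1082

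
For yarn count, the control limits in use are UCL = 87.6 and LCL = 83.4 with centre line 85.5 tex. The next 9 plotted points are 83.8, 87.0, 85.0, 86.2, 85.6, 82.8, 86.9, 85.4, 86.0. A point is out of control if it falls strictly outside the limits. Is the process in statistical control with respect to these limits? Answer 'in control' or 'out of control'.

out of control

Compare each point to [83.4, 87.6]: sample 6 = 82.8 < LCL.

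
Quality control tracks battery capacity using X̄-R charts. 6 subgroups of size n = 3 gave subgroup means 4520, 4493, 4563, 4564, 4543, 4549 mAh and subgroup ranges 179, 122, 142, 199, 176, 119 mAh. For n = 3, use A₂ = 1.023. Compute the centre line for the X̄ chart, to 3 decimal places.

4538.667

X̄̄ = (4520 + 4493 + 4563 + 4564 + 4543 + 4549) / 6 = 27232.0000 / 6 = 4538.6667
CL = X̄̄ = 4538.6667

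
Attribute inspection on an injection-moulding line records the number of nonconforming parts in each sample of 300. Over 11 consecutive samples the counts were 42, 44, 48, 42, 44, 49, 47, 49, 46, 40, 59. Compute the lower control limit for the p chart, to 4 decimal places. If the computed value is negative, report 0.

0.0919

p̄ = Σdᵢ / (k·n) = 510 / (11 × 300) = 0.15455
LCL = p̄ − 3·√(p̄(1−p̄)/n) = 0.15455 − 3 × 0.02087 = 0.09194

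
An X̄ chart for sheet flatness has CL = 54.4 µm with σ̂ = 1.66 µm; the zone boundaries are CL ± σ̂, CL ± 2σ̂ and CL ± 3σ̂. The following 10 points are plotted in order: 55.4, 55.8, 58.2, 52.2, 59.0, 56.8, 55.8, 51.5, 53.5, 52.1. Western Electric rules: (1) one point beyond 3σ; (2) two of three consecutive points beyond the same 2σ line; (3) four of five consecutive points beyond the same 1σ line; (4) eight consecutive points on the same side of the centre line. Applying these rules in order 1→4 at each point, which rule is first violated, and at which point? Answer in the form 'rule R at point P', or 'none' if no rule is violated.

Zone of each point (C = within 1σ̂, B = 1σ̂–2σ̂, A = 2σ̂–3σ̂, * = beyond 3σ̂; sign = side of CL): 1:+C, 2:+C, 3:+A, 4:-B, 5:+A, 6:+B, 7:+C, 8:-B, 9:-C, 10:-B
Rule 2 (two of three consecutive points beyond the same 2σ limit) is satisfied at point 5.

rule 2 at point 5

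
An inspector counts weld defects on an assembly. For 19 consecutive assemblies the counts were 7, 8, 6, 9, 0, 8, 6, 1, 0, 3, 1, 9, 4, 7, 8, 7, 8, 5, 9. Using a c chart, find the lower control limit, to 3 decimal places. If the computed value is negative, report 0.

0.000

c̄ = (7 + 8 + 6 + 9 + 0 + 8 + 6 + 1 + 0 + 3 + 1 + 9 + 4 + 7 + 8 + 7 + 8 + 5 + 9) / 19 = 106 / 19 = 5.5789
LCL = c̄ − 3√c̄ = 5.5789 − 3 × 2.3620 = -1.5070 → 0 (cannot be negative)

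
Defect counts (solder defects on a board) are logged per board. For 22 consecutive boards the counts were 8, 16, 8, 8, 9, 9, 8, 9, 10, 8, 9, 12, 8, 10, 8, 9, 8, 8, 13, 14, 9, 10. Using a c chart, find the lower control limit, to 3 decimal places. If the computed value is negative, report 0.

0.300

c̄ = (8 + 16 + 8 + 8 + 9 + 9 + 8 + 9 + 10 + 8 + 9 + 12 + 8 + 10 + 8 + 9 + 8 + 8 + 13 + 14 + 9 + 10) / 22 = 211 / 22 = 9.5909
LCL = c̄ − 3√c̄ = 9.5909 − 3 × 3.0969 = 0.3002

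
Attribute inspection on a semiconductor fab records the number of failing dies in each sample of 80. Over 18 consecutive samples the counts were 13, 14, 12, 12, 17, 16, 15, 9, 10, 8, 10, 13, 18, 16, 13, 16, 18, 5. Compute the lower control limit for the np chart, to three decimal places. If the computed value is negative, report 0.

3.140

p̄ = Σdᵢ / (k·n) = 235 / (18 × 80) = 0.16319
LCL = np̄ − 3·√(np̄(1−p̄)) = 13.0556 − 3 × 3.3053 = 3.1397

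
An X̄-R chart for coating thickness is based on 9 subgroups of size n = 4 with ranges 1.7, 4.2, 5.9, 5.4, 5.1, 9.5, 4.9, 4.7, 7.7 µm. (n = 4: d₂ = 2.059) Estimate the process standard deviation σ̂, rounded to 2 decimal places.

2.65

R̄ = (1.7 + 4.2 + 5.9 + 5.4 + 5.1 + 9.5 + 4.9 + 4.7 + 7.7) / 9 = 5.4556
σ̂ = R̄ / d₂ = 5.4556 / 2.059 = 2.6496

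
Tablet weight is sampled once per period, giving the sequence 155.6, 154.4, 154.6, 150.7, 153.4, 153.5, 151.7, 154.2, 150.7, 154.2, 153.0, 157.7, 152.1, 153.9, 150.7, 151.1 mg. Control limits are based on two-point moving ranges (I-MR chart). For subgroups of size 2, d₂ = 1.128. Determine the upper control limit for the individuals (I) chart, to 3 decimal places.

159.655

X̄ = (155.6 + 154.4 + 154.6 + 150.7 + 153.4 + 153.5 + 151.7 + 154.2 + 150.7 + 154.2 + 153.0 + 157.7 + 152.1 + 153.9 + 150.7 + 151.1) / 16 = 153.2188
Moving ranges: 1.2, 0.2, 3.9, 2.7, 0.1, 1.8, 2.5, 3.5, 3.5, 1.2, 4.7, 5.6, 1.8, 3.2, 0.4; M̄R̄ = 36.3000 / 15 = 2.4200
UCL = X̄ + 3·M̄R̄/d₂ = 153.2188 + 3 × 2.4200 / 1.128 = 159.6549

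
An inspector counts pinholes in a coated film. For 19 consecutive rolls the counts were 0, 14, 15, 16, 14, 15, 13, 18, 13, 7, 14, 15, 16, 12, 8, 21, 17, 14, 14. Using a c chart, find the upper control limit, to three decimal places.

24.486

c̄ = (0 + 14 + 15 + 16 + 14 + 15 + 13 + 18 + 13 + 7 + 14 + 15 + 16 + 12 + 8 + 21 + 17 + 14 + 14) / 19 = 256 / 19 = 13.4737
UCL = c̄ + 3√c̄ = 13.4737 + 3 × √13.4737 = 13.4737 + 3 × 3.6707 = 24.4856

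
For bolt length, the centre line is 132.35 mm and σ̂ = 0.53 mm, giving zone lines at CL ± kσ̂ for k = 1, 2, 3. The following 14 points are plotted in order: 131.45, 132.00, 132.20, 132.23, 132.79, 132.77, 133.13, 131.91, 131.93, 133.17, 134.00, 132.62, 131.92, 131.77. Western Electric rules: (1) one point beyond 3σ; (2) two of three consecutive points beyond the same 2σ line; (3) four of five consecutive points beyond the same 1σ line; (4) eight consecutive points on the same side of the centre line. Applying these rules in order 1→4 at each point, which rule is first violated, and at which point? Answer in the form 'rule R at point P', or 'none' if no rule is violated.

Zone of each point (C = within 1σ̂, B = 1σ̂–2σ̂, A = 2σ̂–3σ̂, * = beyond 3σ̂; sign = side of CL): 1:-B, 2:-C, 3:-C, 4:-C, 5:+C, 6:+C, 7:+B, 8:-C, 9:-C, 10:+B, 11:+*, 12:+C, 13:-C, 14:-B
Rule 1 (one point beyond the 3σ limits) is satisfied at point 11.

rule 1 at point 11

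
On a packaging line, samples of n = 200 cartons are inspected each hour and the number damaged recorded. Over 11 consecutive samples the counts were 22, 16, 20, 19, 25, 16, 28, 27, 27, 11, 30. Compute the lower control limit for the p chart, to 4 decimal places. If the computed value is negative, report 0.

0.0433

p̄ = Σdᵢ / (k·n) = 241 / (11 × 200) = 0.10955
LCL = p̄ − 3·√(p̄(1−p̄)/n) = 0.10955 − 3 × 0.02208 = 0.04329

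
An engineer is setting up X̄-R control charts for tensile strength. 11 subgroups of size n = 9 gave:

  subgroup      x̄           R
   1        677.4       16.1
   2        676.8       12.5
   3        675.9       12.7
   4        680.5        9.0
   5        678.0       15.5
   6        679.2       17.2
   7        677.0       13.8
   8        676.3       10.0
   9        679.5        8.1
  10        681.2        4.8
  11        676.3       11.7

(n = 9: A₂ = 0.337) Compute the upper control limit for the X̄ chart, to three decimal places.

682.035

X̄̄ = (677.4 + 676.8 + 675.9 + 680.5 + 678.0 + 679.2 + 677.0 + 676.3 + 679.5 + 681.2 + 676.3) / 11 = 7458.1000 / 11 = 678.0091
R̄ = (16.1 + 12.5 + 12.7 + 9.0 + 15.5 + 17.2 + 13.8 + 10.0 + 8.1 + 4.8 + 11.7) / 11 = 131.4000 / 11 = 11.9455
UCL = X̄̄ + A₂·R̄ = 678.0091 + 0.337 × 11.9455 = 682.0347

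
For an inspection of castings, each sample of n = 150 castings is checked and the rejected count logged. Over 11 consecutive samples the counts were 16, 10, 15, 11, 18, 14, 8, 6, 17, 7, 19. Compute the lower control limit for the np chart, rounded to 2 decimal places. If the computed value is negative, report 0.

p̄ = Σdᵢ / (k·n) = 141 / (11 × 150) = 0.08545
LCL = np̄ − 3·√(np̄(1−p̄)) = 12.8182 − 3 × 3.4239 = 2.5466

2.55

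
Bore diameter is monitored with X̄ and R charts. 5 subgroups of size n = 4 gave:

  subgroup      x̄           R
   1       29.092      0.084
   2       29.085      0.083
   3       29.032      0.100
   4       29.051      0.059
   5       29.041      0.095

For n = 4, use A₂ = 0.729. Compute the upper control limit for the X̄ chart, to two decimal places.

29.12

X̄̄ = (29.092 + 29.085 + 29.032 + 29.051 + 29.041) / 5 = 145.3010 / 5 = 29.0602
R̄ = (0.084 + 0.083 + 0.100 + 0.059 + 0.095) / 5 = 0.4210 / 5 = 0.0842
UCL = X̄̄ + A₂·R̄ = 29.0602 + 0.729 × 0.0842 = 29.1216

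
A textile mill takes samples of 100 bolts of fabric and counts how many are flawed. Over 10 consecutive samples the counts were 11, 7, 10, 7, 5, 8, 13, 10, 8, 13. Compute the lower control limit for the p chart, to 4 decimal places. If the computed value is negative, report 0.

0.0053

p̄ = Σdᵢ / (k·n) = 92 / (10 × 100) = 0.09200
LCL = p̄ − 3·√(p̄(1−p̄)/n) = 0.09200 − 3 × 0.02890 = 0.00529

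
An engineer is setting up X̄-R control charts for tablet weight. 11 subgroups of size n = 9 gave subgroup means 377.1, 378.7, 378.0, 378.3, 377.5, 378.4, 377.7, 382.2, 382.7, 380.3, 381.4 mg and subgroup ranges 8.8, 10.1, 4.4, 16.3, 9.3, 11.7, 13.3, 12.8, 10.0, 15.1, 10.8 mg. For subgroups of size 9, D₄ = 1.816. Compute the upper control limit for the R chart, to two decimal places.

20.24

R̄ = (8.8 + 10.1 + 4.4 + 16.3 + 9.3 + 11.7 + 13.3 + 12.8 + 10.0 + 15.1 + 10.8) / 11 = 122.6000 / 11 = 11.1455
UCL_R = D₄·R̄ = 1.816 × 11.1455 = 20.2401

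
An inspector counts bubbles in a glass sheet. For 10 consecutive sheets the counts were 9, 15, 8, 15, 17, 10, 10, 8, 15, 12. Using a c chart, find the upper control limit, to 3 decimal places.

22.249

c̄ = (9 + 15 + 8 + 15 + 17 + 10 + 10 + 8 + 15 + 12) / 10 = 119 / 10 = 11.9000
UCL = c̄ + 3√c̄ = 11.9000 + 3 × √11.9000 = 11.9000 + 3 × 3.4496 = 22.2489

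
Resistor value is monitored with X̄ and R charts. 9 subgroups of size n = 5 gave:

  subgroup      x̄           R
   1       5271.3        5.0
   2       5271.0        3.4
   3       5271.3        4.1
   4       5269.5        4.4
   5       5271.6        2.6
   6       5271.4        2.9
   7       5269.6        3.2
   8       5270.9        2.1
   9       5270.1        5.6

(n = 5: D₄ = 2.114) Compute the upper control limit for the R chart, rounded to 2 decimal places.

7.82

R̄ = (5.0 + 3.4 + 4.1 + 4.4 + 2.6 + 2.9 + 3.2 + 2.1 + 5.6) / 9 = 33.3000 / 9 = 3.7000
UCL_R = D₄·R̄ = 2.114 × 3.7000 = 7.8218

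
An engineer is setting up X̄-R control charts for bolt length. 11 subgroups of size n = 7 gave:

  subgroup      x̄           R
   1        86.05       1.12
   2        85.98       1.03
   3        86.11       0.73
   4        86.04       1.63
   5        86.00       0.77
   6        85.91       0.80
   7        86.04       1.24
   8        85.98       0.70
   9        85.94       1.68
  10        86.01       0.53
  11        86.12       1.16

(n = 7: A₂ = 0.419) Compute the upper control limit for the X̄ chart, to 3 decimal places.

X̄̄ = (86.05 + 85.98 + 86.11 + 86.04 + 86.00 + 85.91 + 86.04 + 85.98 + 85.94 + 86.01 + 86.12) / 11 = 946.1800 / 11 = 86.0164
R̄ = (1.12 + 1.03 + 0.73 + 1.63 + 0.77 + 0.80 + 1.24 + 0.70 + 1.68 + 0.53 + 1.16) / 11 = 11.3900 / 11 = 1.0355
UCL = X̄̄ + A₂·R̄ = 86.0164 + 0.419 × 1.0355 = 86.4502

86.450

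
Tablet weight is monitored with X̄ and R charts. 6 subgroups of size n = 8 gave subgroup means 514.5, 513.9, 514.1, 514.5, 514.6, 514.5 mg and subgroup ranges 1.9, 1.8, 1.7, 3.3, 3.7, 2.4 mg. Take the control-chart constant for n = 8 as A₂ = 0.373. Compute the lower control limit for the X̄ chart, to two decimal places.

513.43

X̄̄ = (514.5 + 513.9 + 514.1 + 514.5 + 514.6 + 514.5) / 6 = 3086.1000 / 6 = 514.3500
R̄ = (1.9 + 1.8 + 1.7 + 3.3 + 3.7 + 2.4) / 6 = 14.8000 / 6 = 2.4667
LCL = X̄̄ − A₂·R̄ = 514.3500 − 0.373 × 2.4667 = 513.4299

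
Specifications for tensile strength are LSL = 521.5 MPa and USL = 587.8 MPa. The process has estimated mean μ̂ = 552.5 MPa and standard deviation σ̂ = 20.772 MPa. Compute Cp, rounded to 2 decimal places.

0.53

Cp = (USL − LSL) / (6σ̂) = (587.8 − 521.5) / (6 × 20.772) = 66.3000 / 124.6320 = 0.5320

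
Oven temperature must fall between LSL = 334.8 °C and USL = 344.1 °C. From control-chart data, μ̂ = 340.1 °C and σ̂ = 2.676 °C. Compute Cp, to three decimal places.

Cp = (USL − LSL) / (6σ̂) = (344.1 − 334.8) / (6 × 2.676) = 9.3000 / 16.0560 = 0.5792

0.579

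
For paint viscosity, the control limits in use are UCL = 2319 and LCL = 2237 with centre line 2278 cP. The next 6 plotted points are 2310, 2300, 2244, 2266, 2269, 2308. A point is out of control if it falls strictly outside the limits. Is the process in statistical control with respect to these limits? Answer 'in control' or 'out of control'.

All 6 points lie within [2237, 2319].

in control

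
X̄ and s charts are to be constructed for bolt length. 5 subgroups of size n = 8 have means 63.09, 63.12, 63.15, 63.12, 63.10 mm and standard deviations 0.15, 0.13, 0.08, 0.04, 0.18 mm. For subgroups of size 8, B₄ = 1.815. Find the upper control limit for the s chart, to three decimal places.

0.211

s̄ = (0.15 + 0.13 + 0.08 + 0.04 + 0.18) / 5 = 0.1160
UCL_s = B₄·s̄ = 1.815 × 0.1160 = 0.2105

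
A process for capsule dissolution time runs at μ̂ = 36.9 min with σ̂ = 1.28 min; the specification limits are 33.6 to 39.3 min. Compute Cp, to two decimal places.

0.74

Cp = (USL − LSL) / (6σ̂) = (39.3 − 33.6) / (6 × 1.28) = 5.7000 / 7.6800 = 0.7422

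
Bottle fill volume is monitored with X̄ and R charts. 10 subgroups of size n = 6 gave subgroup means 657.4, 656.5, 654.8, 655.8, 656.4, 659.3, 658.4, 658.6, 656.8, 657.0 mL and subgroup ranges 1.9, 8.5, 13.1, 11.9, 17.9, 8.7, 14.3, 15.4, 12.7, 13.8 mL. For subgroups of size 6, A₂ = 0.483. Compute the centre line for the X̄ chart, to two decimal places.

657.10

X̄̄ = (657.4 + 656.5 + 654.8 + 655.8 + 656.4 + 659.3 + 658.4 + 658.6 + 656.8 + 657.0) / 10 = 6571.0000 / 10 = 657.1000
CL = X̄̄ = 657.1000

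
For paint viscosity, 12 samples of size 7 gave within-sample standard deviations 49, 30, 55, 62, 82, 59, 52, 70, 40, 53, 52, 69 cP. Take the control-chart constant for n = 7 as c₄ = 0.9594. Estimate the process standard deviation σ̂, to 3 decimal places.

s̄ = (49 + 30 + 55 + 62 + 82 + 59 + 52 + 70 + 40 + 53 + 52 + 69) / 12 = 56.0833
σ̂ = s̄ / c₄ = 56.0833 / 0.9594 = 58.4567

58.457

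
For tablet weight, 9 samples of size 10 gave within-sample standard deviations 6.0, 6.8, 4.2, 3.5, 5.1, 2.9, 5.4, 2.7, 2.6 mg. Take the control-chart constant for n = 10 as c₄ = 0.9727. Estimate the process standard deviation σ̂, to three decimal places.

4.478

s̄ = (6.0 + 6.8 + 4.2 + 3.5 + 5.1 + 2.9 + 5.4 + 2.7 + 2.6) / 9 = 4.3556
σ̂ = s̄ / c₄ = 4.3556 / 0.9727 = 4.4778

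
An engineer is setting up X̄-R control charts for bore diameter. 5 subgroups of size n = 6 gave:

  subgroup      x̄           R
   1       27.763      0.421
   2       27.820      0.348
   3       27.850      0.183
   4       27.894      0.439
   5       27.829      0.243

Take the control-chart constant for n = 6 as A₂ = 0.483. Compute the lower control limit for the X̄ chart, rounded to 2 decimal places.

27.67

X̄̄ = (27.763 + 27.820 + 27.850 + 27.894 + 27.829) / 5 = 139.1560 / 5 = 27.8312
R̄ = (0.421 + 0.348 + 0.183 + 0.439 + 0.243) / 5 = 1.6340 / 5 = 0.3268
LCL = X̄̄ − A₂·R̄ = 27.8312 − 0.483 × 0.3268 = 27.6734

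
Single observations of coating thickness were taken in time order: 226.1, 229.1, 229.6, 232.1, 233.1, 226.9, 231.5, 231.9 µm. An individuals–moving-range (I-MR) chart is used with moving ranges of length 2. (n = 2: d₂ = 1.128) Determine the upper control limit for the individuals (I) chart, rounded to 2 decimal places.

236.95

X̄ = (226.1 + 229.1 + 229.6 + 232.1 + 233.1 + 226.9 + 231.5 + 231.9) / 8 = 230.0375
Moving ranges: 3.0, 0.5, 2.5, 1.0, 6.2, 4.6, 0.4; M̄R̄ = 18.2000 / 7 = 2.6000
UCL = X̄ + 3·M̄R̄/d₂ = 230.0375 + 3 × 2.6000 / 1.128 = 236.9524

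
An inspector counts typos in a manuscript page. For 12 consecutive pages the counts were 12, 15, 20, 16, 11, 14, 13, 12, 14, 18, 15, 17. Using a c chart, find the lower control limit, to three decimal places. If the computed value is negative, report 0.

c̄ = (12 + 15 + 20 + 16 + 11 + 14 + 13 + 12 + 14 + 18 + 15 + 17) / 12 = 177 / 12 = 14.7500
LCL = c̄ − 3√c̄ = 14.7500 − 3 × 3.8406 = 3.2283

3.228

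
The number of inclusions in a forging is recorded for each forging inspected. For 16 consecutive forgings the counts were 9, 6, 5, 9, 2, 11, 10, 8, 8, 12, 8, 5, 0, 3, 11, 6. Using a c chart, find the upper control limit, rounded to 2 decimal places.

15.04

c̄ = (9 + 6 + 5 + 9 + 2 + 11 + 10 + 8 + 8 + 12 + 8 + 5 + 0 + 3 + 11 + 6) / 16 = 113 / 16 = 7.0625
UCL = c̄ + 3√c̄ = 7.0625 + 3 × √7.0625 = 7.0625 + 3 × 2.6575 = 15.0351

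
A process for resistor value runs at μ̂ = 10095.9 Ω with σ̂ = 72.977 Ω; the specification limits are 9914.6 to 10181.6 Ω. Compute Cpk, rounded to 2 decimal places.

0.39

Cpu = (USL − μ̂) / (3σ̂) = (10181.6 − 10095.9) / (3 × 72.977) = 0.3914; Cpl = (μ̂ − LSL) / (3σ̂) = (10095.9 − 9914.6) / (3 × 72.977) = 0.8281; Cpk = min(Cpu, Cpl) = 0.3914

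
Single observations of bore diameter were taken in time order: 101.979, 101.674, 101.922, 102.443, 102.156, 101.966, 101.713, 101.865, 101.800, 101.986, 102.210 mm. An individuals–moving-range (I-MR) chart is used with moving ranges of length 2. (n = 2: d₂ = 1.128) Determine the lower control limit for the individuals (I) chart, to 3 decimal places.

X̄ = (101.979 + 101.674 + 101.922 + 102.443 + 102.156 + 101.966 + 101.713 + 101.865 + 101.800 + 101.986 + 102.210) / 11 = 101.9740
Moving ranges: 0.305, 0.248, 0.521, 0.287, 0.190, 0.253, 0.152, 0.065, 0.186, 0.224; M̄R̄ = 2.4310 / 10 = 0.2431
LCL = X̄ − 3·M̄R̄/d₂ = 101.9740 − 3 × 0.2431 / 1.128 = 101.3275

101.327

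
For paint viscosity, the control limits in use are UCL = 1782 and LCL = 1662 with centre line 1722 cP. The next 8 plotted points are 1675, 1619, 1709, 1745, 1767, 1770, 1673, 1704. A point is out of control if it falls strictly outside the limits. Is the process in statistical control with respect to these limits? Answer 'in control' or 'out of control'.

Compare each point to [1662, 1782]: sample 2 = 1619 < LCL.

out of control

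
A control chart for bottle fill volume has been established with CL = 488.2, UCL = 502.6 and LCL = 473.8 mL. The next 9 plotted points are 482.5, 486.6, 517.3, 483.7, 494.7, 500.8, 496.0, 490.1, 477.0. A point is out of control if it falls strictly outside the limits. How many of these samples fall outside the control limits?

1

Compare each point to [473.8, 502.6]: sample 3 = 517.3 > UCL.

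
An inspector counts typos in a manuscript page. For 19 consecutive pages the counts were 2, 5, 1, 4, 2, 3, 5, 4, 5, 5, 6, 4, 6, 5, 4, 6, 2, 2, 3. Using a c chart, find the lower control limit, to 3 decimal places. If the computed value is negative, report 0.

c̄ = (2 + 5 + 1 + 4 + 2 + 3 + 5 + 4 + 5 + 5 + 6 + 4 + 6 + 5 + 4 + 6 + 2 + 2 + 3) / 19 = 74 / 19 = 3.8947
LCL = c̄ − 3√c̄ = 3.8947 − 3 × 1.9735 = -2.0258 → 0 (cannot be negative)

0.000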